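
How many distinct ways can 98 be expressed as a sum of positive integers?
150198136

p(n) counts ways to write n as a sum of positive integers (order ignored).
Euler's pentagonal recurrence: p(k) = p(k-1) + p(k-2) - p(k-5) - p(k-7) + p(k-12) + p(k-15) - ... (offsets j(3j∓1)/2, signs ++--, p(0)=1, p(<0)=0).
DP table for k = 0..97: p(0)=1, p(1)=1, p(2)=2, p(3)=3, p(4)=5, p(5)=7, p(6)=11, p(7)=15, p(8)=22, p(9)=30, p(10)=42, p(11)=56, p(12)=77, p(13)=101, p(14)=135, p(15)=176, p(16)=231, p(17)=297, p(18)=385, p(19)=490, p(20)=627, p(21)=792, p(22)=1002, p(23)=1255, p(24)=1575, p(25)=1958, p(26)=2436, p(27)=3010, p(28)=3718, p(29)=4565, p(30)=5604, p(31)=6842, p(32)=8349, p(33)=10143, p(34)=12310, p(35)=14883, p(36)=17977, p(37)=21637, p(38)=26015, p(39)=31185, p(40)=37338, p(41)=44583, p(42)=53174, p(43)=63261, p(44)=75175, p(45)=89134, p(46)=105558, p(47)=124754, p(48)=147273, p(49)=173525, p(50)=204226, p(51)=239943, p(52)=281589, p(53)=329931, p(54)=386155, p(55)=451276, p(56)=526823, p(57)=614154, p(58)=715220, p(59)=831820, p(60)=966467, p(61)=1121505, p(62)=1300156, p(63)=1505499, p(64)=1741630, p(65)=2012558, p(66)=2323520, p(67)=2679689, p(68)=3087735, p(69)=3554345, p(70)=4087968, p(71)=4697205, p(72)=5392783, p(73)=6185689, p(74)=7089500, p(75)=8118264, p(76)=9289091, p(77)=10619863, p(78)=12132164, p(79)=13848650, p(80)=15796476, p(81)=18004327, p(82)=20506255, p(83)=23338469, p(84)=26543660, p(85)=30167357, p(86)=34262962, p(87)=38887673, p(88)=44108109, p(89)=49995925, p(90)=56634173, p(91)=64112359, p(92)=72533807, p(93)=82010177, p(94)=92669720, p(95)=104651419, p(96)=118114304, p(97)=133230930.
Final step: p(98) = p(97) + p(96) - p(93) - p(91) + p(86) + p(83) - p(76) - p(72) + p(63) + p(58) - p(47) - p(41) + p(28) + p(21) - p(6)
= 133230930 + 118114304 - 82010177 - 64112359 + 34262962 + 23338469 - 9289091 - 5392783 + 1505499 + 715220 - 124754 - 44583 + 3718 + 792 - 11
= 150198136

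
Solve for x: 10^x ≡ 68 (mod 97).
95

Baby-step giant-step with step n = ⌈√97⌉ = 10.
Baby steps 10^j mod 97 (j:value) for j=0..9: 0:1, 1:10, 2:3, 3:30, 4:9, 5:90, 6:27, 7:76, 8:81, 9:34.
Giant-step multiplier: 10^(-10) ≡ 10^(96-10) = 10^86 ≡ 2 (mod 97).
Giant steps γ_i = 68·2^i mod 97: γ_0=68, γ_1=39, γ_2=78, γ_3=59, γ_4=21, γ_5=42, γ_6=84, γ_7=71, γ_8=45, γ_9=90 (in table at j=5).
x = i·n + j = 9·10 + 5 = 95.
Check: 10^95 ≡ 68 (mod 97).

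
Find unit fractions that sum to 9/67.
1/8 + 1/108 + 1/14472

Greedy algorithm:
9/67: ceiling(67/9) = 8, use 1/8
5/536: ceiling(536/5) = 108, use 1/108
1/14472: ceiling(14472/1) = 14472, use 1/14472
Result: 9/67 = 1/8 + 1/108 + 1/14472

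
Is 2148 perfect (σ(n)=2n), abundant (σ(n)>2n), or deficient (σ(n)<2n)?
abundant

Proper divisors of 2148: sum = 1 + 2 + 3 + 4 + 6 + 12 + 179 + 358 + 537 + 716 + 1074 = 2892
Since 2892 > 2148, 2148 is abundant.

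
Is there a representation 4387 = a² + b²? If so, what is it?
Not possible

Factorization: 4387 = 41 × 107
By Fermat: n is sum of two squares iff every prime p ≡ 3 (mod 4) appears to even power.
Prime(s) ≡ 3 (mod 4) with odd exponent: [(107, 1)]
Therefore 4387 cannot be expressed as a² + b².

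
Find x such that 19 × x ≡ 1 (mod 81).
64

gcd(19, 81) = 1, so the inverse exists.
Extended Euclidean algorithm on (81, 19):
81 = 4 × 19 + 5  ⟹  5 = (1)·81 + (-4)·19
19 = 3 × 5 + 4  ⟹  4 = (-3)·81 + (13)·19
5 = 1 × 4 + 1  ⟹  1 = (4)·81 + (-17)·19
So (-17)·19 ≡ 1 (mod 81), i.e. 19^(-1) ≡ -17 ≡ 64 (mod 81).
Check: 19 × 64 = 1216 ≡ 1 (mod 81)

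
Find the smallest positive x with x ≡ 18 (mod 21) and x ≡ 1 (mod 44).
837

Using Chinese Remainder Theorem:
M = 21 × 44 = 924
M1 = 44, M2 = 21
y1 = 44^(-1) mod 21 = 11
y2 = 21^(-1) mod 44 = 21
x = (18×44×11 + 1×21×21) mod 924 = 837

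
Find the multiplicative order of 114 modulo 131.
65

131 is prime, so ord(114) divides φ(131) = 130.
Divisors of 130: 1, 2, 5, 10, 13, 26, 65, 130.
Repeated squaring: 114^1 ≡ 114, 114^2 ≡ 27, 114^4 ≡ 74, 114^8 ≡ 105, 114^16 ≡ 21, 114^32 ≡ 48, 114^64 ≡ 77, 114^128 ≡ 34 (mod 131).
Test 114^d mod 131 for each divisor d in increasing order:
114^1 ≡ 114
114^2 ≡ 27
114^5 = 114^4·114^1 ≡ 52
114^10 = 114^8·114^2 ≡ 84
114^13 = 114^8·114^4·114^1 ≡ 89
114^26 = 114^16·114^8·114^2 ≡ 61
114^65 = 114^64·114^1 ≡ 1  ← first divisor giving 1
The order is 65.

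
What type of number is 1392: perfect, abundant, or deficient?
abundant

Proper divisors of 1392: sum = 1 + 2 + 3 + 4 + 6 + 8 + 12 + 16 + ... + 232 + 348 + 464 + 696 (19 divisors) = 2328
Since 2328 > 1392, 1392 is abundant.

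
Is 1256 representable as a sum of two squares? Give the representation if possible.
10² + 34² (a=10, b=34)

Factorization: 1256 = 2^3 × 157
By Fermat: n is sum of two squares iff every prime p ≡ 3 (mod 4) appears to even power.
All primes ≡ 3 (mod 4) appear to even power.
Search a = 0, 1, 2, … for 1256 - a² a perfect square: first hit at a = 10: 1256 - 100 = 1156 = 34².
1256 = 10² + 34² = 100 + 1156 ✓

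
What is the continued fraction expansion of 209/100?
[2; 11, 9]

Euclidean algorithm steps:
209 = 2 × 100 + 9
100 = 11 × 9 + 1
9 = 9 × 1 + 0
Continued fraction: [2; 11, 9]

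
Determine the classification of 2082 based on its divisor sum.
abundant

Proper divisors of 2082: sum = 1 + 2 + 3 + 6 + 347 + 694 + 1041 = 2094
Since 2094 > 2082, 2082 is abundant.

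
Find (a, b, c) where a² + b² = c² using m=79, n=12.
(6097, 1896, 6385)

Euclid's formula: a = m² - n², b = 2mn, c = m² + n²
m = 79, n = 12
a = 79² - 12² = 6241 - 144 = 6097
b = 2 × 79 × 12 = 1896
c = 79² + 12² = 6241 + 144 = 6385
Verification: 6097² + 1896² = 37173409 + 3594816 = 40768225 = 6385² ✓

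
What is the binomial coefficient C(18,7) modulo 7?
2

Using Lucas' theorem:
Write n=18 and k=7 in base 7:
n in base 7: [2, 4]
k in base 7: [1, 0]
C(18,7) mod 7 = ∏ C(n_i, k_i) mod 7
Digit binomials (mod 7): C(2,1) = 2; C(4,0) = 1
Product: 2 × 1 = 2 ≡ 2 (mod 7)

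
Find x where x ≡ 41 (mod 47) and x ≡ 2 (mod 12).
182

Using Chinese Remainder Theorem:
M = 47 × 12 = 564
M1 = 12, M2 = 47
y1 = 12^(-1) mod 47 = 4
y2 = 47^(-1) mod 12 = 11
x = (41×12×4 + 2×47×11) mod 564 = 182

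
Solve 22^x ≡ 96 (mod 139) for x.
92

Baby-step giant-step with step n = ⌈√139⌉ = 12.
Baby steps 22^j mod 139 (j:value) for j=0..11: 0:1, 1:22, 2:67, 3:84, 4:41, 5:68, 6:106, 7:108, 8:13, 9:8, 10:37, 11:119.
Giant-step multiplier: 22^(-12) ≡ 22^(138-12) = 22^126 ≡ 6 (mod 139).
Giant steps γ_i = 96·6^i mod 139: γ_0=96, γ_1=20, γ_2=120, γ_3=25, γ_4=11, γ_5=66, γ_6=118, γ_7=13 (in table at j=8).
x = i·n + j = 7·12 + 8 = 92.
Check: 22^92 ≡ 96 (mod 139).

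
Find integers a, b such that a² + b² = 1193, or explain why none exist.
13² + 32² (a=13, b=32)

Factorization: 1193 = 1193
By Fermat: n is sum of two squares iff every prime p ≡ 3 (mod 4) appears to even power.
All primes ≡ 3 (mod 4) appear to even power.
Search a = 0, 1, 2, … for 1193 - a² a perfect square: first hit at a = 13: 1193 - 169 = 1024 = 32².
1193 = 13² + 32² = 169 + 1024 ✓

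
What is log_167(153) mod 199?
145

Baby-step giant-step with step n = ⌈√199⌉ = 15.
Baby steps 167^j mod 199 (j:value) for j=0..14: 0:1, 1:167, 2:29, 3:67, 4:45, 5:152, 6:111, 7:30, 8:35, 9:74, 10:20, 11:156, 12:182, 13:146, 14:104.
Giant-step multiplier: 167^(-15) ≡ 167^(198-15) = 167^183 ≡ 76 (mod 199).
Giant steps γ_i = 153·76^i mod 199: γ_0=153, γ_1=86, γ_2=168, γ_3=32, γ_4=44, γ_5=160, γ_6=21, γ_7=4, γ_8=105, γ_9=20 (in table at j=10).
x = i·n + j = 9·15 + 10 = 145.
Check: 167^145 ≡ 153 (mod 199).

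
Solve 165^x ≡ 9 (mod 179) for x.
142

Baby-step giant-step with step n = ⌈√179⌉ = 14.
Baby steps 165^j mod 179 (j:value) for j=0..13: 0:1, 1:165, 2:17, 3:120, 4:110, 5:71, 6:80, 7:133, 8:107, 9:113, 10:29, 11:131, 12:135, 13:79.
Giant-step multiplier: 165^(-14) ≡ 165^(178-14) = 165^164 ≡ 151 (mod 179).
Giant steps γ_i = 9·151^i mod 179: γ_0=9, γ_1=106, γ_2=75, γ_3=48, γ_4=88, γ_5=42, γ_6=77, γ_7=171, γ_8=45, γ_9=172, γ_10=17 (in table at j=2).
x = i·n + j = 10·14 + 2 = 142.
Check: 165^142 ≡ 9 (mod 179).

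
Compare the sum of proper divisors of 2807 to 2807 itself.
deficient

Proper divisors of 2807: sum = 1 + 7 + 401 = 409
Since 409 < 2807, 2807 is deficient.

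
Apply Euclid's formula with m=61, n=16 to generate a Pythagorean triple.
(3465, 1952, 3977)

Euclid's formula: a = m² - n², b = 2mn, c = m² + n²
m = 61, n = 16
a = 61² - 16² = 3721 - 256 = 3465
b = 2 × 61 × 16 = 1952
c = 61² + 16² = 3721 + 256 = 3977
Verification: 3465² + 1952² = 12006225 + 3810304 = 15816529 = 3977² ✓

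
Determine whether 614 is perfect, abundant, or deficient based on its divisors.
deficient

Proper divisors of 614: sum = 1 + 2 + 307 = 310
Since 310 < 614, 614 is deficient.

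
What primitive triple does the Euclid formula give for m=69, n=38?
(3317, 5244, 6205)

Euclid's formula: a = m² - n², b = 2mn, c = m² + n²
m = 69, n = 38
a = 69² - 38² = 4761 - 1444 = 3317
b = 2 × 69 × 38 = 5244
c = 69² + 38² = 4761 + 1444 = 6205
Verification: 3317² + 5244² = 11002489 + 27499536 = 38502025 = 6205² ✓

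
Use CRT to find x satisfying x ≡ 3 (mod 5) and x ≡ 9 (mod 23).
78

Using Chinese Remainder Theorem:
M = 5 × 23 = 115
M1 = 23, M2 = 5
y1 = 23^(-1) mod 5 = 2
y2 = 5^(-1) mod 23 = 14
x = (3×23×2 + 9×5×14) mod 115 = 78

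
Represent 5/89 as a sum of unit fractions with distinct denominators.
1/18 + 1/1602

Greedy algorithm:
5/89: ceiling(89/5) = 18, use 1/18
1/1602: ceiling(1602/1) = 1602, use 1/1602
Result: 5/89 = 1/18 + 1/1602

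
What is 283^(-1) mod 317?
289

gcd(283, 317) = 1, so the inverse exists.
Extended Euclidean algorithm on (317, 283):
317 = 1 × 283 + 34  ⟹  34 = (1)·317 + (-1)·283
283 = 8 × 34 + 11  ⟹  11 = (-8)·317 + (9)·283
34 = 3 × 11 + 1  ⟹  1 = (25)·317 + (-28)·283
So (-28)·283 ≡ 1 (mod 317), i.e. 283^(-1) ≡ -28 ≡ 289 (mod 317).
Check: 283 × 289 = 81787 ≡ 1 (mod 317)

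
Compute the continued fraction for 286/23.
[12; 2, 3, 3]

Euclidean algorithm steps:
286 = 12 × 23 + 10
23 = 2 × 10 + 3
10 = 3 × 3 + 1
3 = 3 × 1 + 0
Continued fraction: [12; 2, 3, 3]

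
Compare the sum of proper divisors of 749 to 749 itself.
deficient

Proper divisors of 749: sum = 1 + 7 + 107 = 115
Since 115 < 749, 749 is deficient.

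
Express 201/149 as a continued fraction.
[1; 2, 1, 6, 2, 3]

Euclidean algorithm steps:
201 = 1 × 149 + 52
149 = 2 × 52 + 45
52 = 1 × 45 + 7
45 = 6 × 7 + 3
7 = 2 × 3 + 1
3 = 3 × 1 + 0
Continued fraction: [1; 2, 1, 6, 2, 3]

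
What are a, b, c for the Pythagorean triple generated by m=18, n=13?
(155, 468, 493)

Euclid's formula: a = m² - n², b = 2mn, c = m² + n²
m = 18, n = 13
a = 18² - 13² = 324 - 169 = 155
b = 2 × 18 × 13 = 468
c = 18² + 13² = 324 + 169 = 493
Verification: 155² + 468² = 24025 + 219024 = 243049 = 493² ✓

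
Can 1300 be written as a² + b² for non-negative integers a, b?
2² + 36² (a=2, b=36)

Factorization: 1300 = 2^2 × 5^2 × 13
By Fermat: n is sum of two squares iff every prime p ≡ 3 (mod 4) appears to even power.
All primes ≡ 3 (mod 4) appear to even power.
Search a = 0, 1, 2, … for 1300 - a² a perfect square: first hit at a = 2: 1300 - 4 = 1296 = 36².
1300 = 2² + 36² = 4 + 1296 ✓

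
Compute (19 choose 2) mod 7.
3

Using Lucas' theorem:
Write n=19 and k=2 in base 7:
n in base 7: [2, 5]
k in base 7: [0, 2]
C(19,2) mod 7 = ∏ C(n_i, k_i) mod 7
Digit binomials (mod 7): C(2,0) = 1; C(5,2) = 10 ≡ 3
Product: 1 × 3 = 3 ≡ 3 (mod 7)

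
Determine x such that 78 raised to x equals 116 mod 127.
37

Baby-step giant-step with step n = ⌈√127⌉ = 12.
Baby steps 78^j mod 127 (j:value) for j=0..11: 0:1, 1:78, 2:115, 3:80, 4:17, 5:56, 6:50, 7:90, 8:35, 9:63, 10:88, 11:6.
Giant-step multiplier: 78^(-12) ≡ 78^(126-12) = 78^114 ≡ 73 (mod 127).
Giant steps γ_i = 116·73^i mod 127: γ_0=116, γ_1=86, γ_2=55, γ_3=78 (in table at j=1).
x = i·n + j = 3·12 + 1 = 37.
Check: 78^37 ≡ 116 (mod 127).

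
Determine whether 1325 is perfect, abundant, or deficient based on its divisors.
deficient

Proper divisors of 1325: sum = 1 + 5 + 25 + 53 + 265 = 349
Since 349 < 1325, 1325 is deficient.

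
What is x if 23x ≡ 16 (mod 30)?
x ≡ 2 (mod 30)

gcd(23, 30) = 1, which divides 16, so solutions exist.
Find 23^(-1) mod 30 by the extended Euclidean algorithm:
30 = 1 × 23 + 7  ⟹  7 = (1)·30 + (-1)·23
23 = 3 × 7 + 2  ⟹  2 = (-3)·30 + (4)·23
7 = 3 × 2 + 1  ⟹  1 = (10)·30 + (-13)·23
So (-13)·23 ≡ 1 (mod 30), i.e. 23^(-1) ≡ -13 ≡ 17 (mod 30).
x ≡ 17 × 16 = 272 ≡ 2 (mod 30).
Check: 23 × 2 = 46 ≡ 16 (mod 30).
Unique solution: x ≡ 2 (mod 30)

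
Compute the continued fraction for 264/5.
[52; 1, 4]

Euclidean algorithm steps:
264 = 52 × 5 + 4
5 = 1 × 4 + 1
4 = 4 × 1 + 0
Continued fraction: [52; 1, 4]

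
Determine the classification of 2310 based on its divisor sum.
abundant

Proper divisors of 2310: sum = 1 + 2 + 3 + 5 + 6 + 7 + 10 + 11 + ... + 385 + 462 + 770 + 1155 (31 divisors) = 4602
Since 4602 > 2310, 2310 is abundant.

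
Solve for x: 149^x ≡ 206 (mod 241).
47

Baby-step giant-step with step n = ⌈√241⌉ = 16.
Baby steps 149^j mod 241 (j:value) for j=0..15: 0:1, 1:149, 2:29, 3:224, 4:118, 5:230, 6:48, 7:163, 8:187, 9:148, 10:121, 11:195, 12:135, 13:112, 14:59, 15:115.
Giant-step multiplier: 149^(-16) ≡ 149^(240-16) = 149^224 ≡ 231 (mod 241).
Giant steps γ_i = 206·231^i mod 241: γ_0=206, γ_1=109, γ_2=115 (in table at j=15).
x = i·n + j = 2·16 + 15 = 47.
Check: 149^47 ≡ 206 (mod 241).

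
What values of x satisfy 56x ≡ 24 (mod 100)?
x ≡ 4 (mod 25)

gcd(56, 100) = 4, which divides 24, so solutions exist.
Divide through by 4: 14x ≡ 6 (mod 25).
Find 14^(-1) mod 25 by the extended Euclidean algorithm:
25 = 1 × 14 + 11  ⟹  11 = (1)·25 + (-1)·14
14 = 1 × 11 + 3  ⟹  3 = (-1)·25 + (2)·14
11 = 3 × 3 + 2  ⟹  2 = (4)·25 + (-7)·14
3 = 1 × 2 + 1  ⟹  1 = (-5)·25 + (9)·14
So (9)·14 ≡ 1 (mod 25), i.e. 14^(-1) ≡ 9 (mod 25).
x ≡ 9 × 6 = 54 ≡ 4 (mod 25).
Check: 56 × 4 = 224 ≡ 24 (mod 100).
x ≡ 4 (mod 25), giving 4 solutions mod 100.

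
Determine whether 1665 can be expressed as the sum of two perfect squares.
12² + 39² (a=12, b=39)

Factorization: 1665 = 3^2 × 5 × 37
By Fermat: n is sum of two squares iff every prime p ≡ 3 (mod 4) appears to even power.
All primes ≡ 3 (mod 4) appear to even power.
Search a = 0, 1, 2, … for 1665 - a² a perfect square: first hit at a = 12: 1665 - 144 = 1521 = 39².
1665 = 12² + 39² = 144 + 1521 ✓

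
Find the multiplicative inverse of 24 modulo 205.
94

gcd(24, 205) = 1, so the inverse exists.
Extended Euclidean algorithm on (205, 24):
205 = 8 × 24 + 13  ⟹  13 = (1)·205 + (-8)·24
24 = 1 × 13 + 11  ⟹  11 = (-1)·205 + (9)·24
13 = 1 × 11 + 2  ⟹  2 = (2)·205 + (-17)·24
11 = 5 × 2 + 1  ⟹  1 = (-11)·205 + (94)·24
So (94)·24 ≡ 1 (mod 205), i.e. 24^(-1) ≡ 94 (mod 205).
Check: 24 × 94 = 2256 ≡ 1 (mod 205)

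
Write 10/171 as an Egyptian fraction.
1/18 + 1/342

Greedy algorithm:
10/171: ceiling(171/10) = 18, use 1/18
1/342: ceiling(342/1) = 342, use 1/342
Result: 10/171 = 1/18 + 1/342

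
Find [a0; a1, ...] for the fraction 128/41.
[3; 8, 5]

Euclidean algorithm steps:
128 = 3 × 41 + 5
41 = 8 × 5 + 1
5 = 5 × 1 + 0
Continued fraction: [3; 8, 5]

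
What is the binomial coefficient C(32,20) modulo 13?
0

Using Lucas' theorem:
Write n=32 and k=20 in base 13:
n in base 13: [2, 6]
k in base 13: [1, 7]
C(32,20) mod 13 = ∏ C(n_i, k_i) mod 13
Digit binomials (mod 13): C(2,1) = 2; C(6,7) = 0 (k_i > n_i)
Product: 2 × 0 = 0 ≡ 0 (mod 13)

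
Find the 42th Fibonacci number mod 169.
117

Matrix identity: Q^n = [[F_(n+1), F_n], [F_n, F_(n-1)]] with Q = [[1,1],[1,0]].
n = 42 = 101010₂. Square-and-multiply, entries mod 169:
Q^1 = [[1,1],[1,0]]
Q^2 = (Q^1)² = [[2,1],[1,1]]
Q^5 = (Q^2)²·Q = [[8,5],[5,3]]
Q^10 = (Q^5)² = [[89,55],[55,34]]
Q^21 = (Q^10)²·Q = [[135,130],[130,5]]
Q^42 = (Q^21)² = [[142,117],[117,25]]
F_42 mod 169 = Q^42[0][1] = 117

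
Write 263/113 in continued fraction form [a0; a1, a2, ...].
[2; 3, 18, 2]

Euclidean algorithm steps:
263 = 2 × 113 + 37
113 = 3 × 37 + 2
37 = 18 × 2 + 1
2 = 2 × 1 + 0
Continued fraction: [2; 3, 18, 2]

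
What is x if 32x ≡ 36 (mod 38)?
x ≡ 13 (mod 19)

gcd(32, 38) = 2, which divides 36, so solutions exist.
Divide through by 2: 16x ≡ 18 (mod 19).
Find 16^(-1) mod 19 by the extended Euclidean algorithm:
19 = 1 × 16 + 3  ⟹  3 = (1)·19 + (-1)·16
16 = 5 × 3 + 1  ⟹  1 = (-5)·19 + (6)·16
So (6)·16 ≡ 1 (mod 19), i.e. 16^(-1) ≡ 6 (mod 19).
x ≡ 6 × 18 = 108 ≡ 13 (mod 19).
Check: 32 × 13 = 416 ≡ 36 (mod 38).
x ≡ 13 (mod 19), giving 2 solutions mod 38.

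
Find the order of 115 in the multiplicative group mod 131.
130

131 is prime, so ord(115) divides φ(131) = 130.
Divisors of 130: 1, 2, 5, 10, 13, 26, 65, 130.
Repeated squaring: 115^1 ≡ 115, 115^2 ≡ 125, 115^4 ≡ 36, 115^8 ≡ 117, 115^16 ≡ 65, 115^32 ≡ 33, 115^64 ≡ 41, 115^128 ≡ 109 (mod 131).
Test 115^d mod 131 for each divisor d in increasing order:
115^1 ≡ 115
115^2 ≡ 125
115^5 = 115^4·115^1 ≡ 79
115^10 = 115^8·115^2 ≡ 84
115^13 = 115^8·115^4·115^1 ≡ 73
115^26 = 115^16·115^8·115^2 ≡ 89
115^65 = 115^64·115^1 ≡ 130
115^130 = 115^128·115^2 ≡ 1  ← first divisor giving 1
The order is 130.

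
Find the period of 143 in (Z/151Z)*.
10

151 is prime, so ord(143) divides φ(151) = 150.
Divisors of 150: 1, 2, 3, 5, 6, 10, 15, 25, 30, 50, 75, 150.
Repeated squaring: 143^1 ≡ 143, 143^2 ≡ 64, 143^4 ≡ 19, 143^8 ≡ 59, 143^16 ≡ 8, 143^32 ≡ 64, 143^64 ≡ 19, 143^128 ≡ 59 (mod 151).
Test 143^d mod 151 for each divisor d in increasing order:
143^1 ≡ 143
143^2 ≡ 64
143^3 = 143^2·143^1 ≡ 92
143^5 = 143^4·143^1 ≡ 150
143^6 = 143^4·143^2 ≡ 8
143^10 = 143^8·143^2 ≡ 1  ← first divisor giving 1
The order is 10.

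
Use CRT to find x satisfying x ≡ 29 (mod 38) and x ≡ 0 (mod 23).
713

Using Chinese Remainder Theorem:
M = 38 × 23 = 874
M1 = 23, M2 = 38
y1 = 23^(-1) mod 38 = 5
y2 = 38^(-1) mod 23 = 20
x = (29×23×5 + 0×38×20) mod 874 = 713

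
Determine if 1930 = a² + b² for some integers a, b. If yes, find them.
9² + 43² (a=9, b=43)

Factorization: 1930 = 2 × 5 × 193
By Fermat: n is sum of two squares iff every prime p ≡ 3 (mod 4) appears to even power.
All primes ≡ 3 (mod 4) appear to even power.
Search a = 0, 1, 2, … for 1930 - a² a perfect square: first hit at a = 9: 1930 - 81 = 1849 = 43².
1930 = 9² + 43² = 81 + 1849 ✓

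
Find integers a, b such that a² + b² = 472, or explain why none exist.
Not possible

Factorization: 472 = 2^3 × 59
By Fermat: n is sum of two squares iff every prime p ≡ 3 (mod 4) appears to even power.
Prime(s) ≡ 3 (mod 4) with odd exponent: [(59, 1)]
Therefore 472 cannot be expressed as a² + b².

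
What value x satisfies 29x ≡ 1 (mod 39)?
35

gcd(29, 39) = 1, so the inverse exists.
Extended Euclidean algorithm on (39, 29):
39 = 1 × 29 + 10  ⟹  10 = (1)·39 + (-1)·29
29 = 2 × 10 + 9  ⟹  9 = (-2)·39 + (3)·29
10 = 1 × 9 + 1  ⟹  1 = (3)·39 + (-4)·29
So (-4)·29 ≡ 1 (mod 39), i.e. 29^(-1) ≡ -4 ≡ 35 (mod 39).
Check: 29 × 35 = 1015 ≡ 1 (mod 39)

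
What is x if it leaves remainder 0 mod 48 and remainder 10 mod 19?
48

Using Chinese Remainder Theorem:
M = 48 × 19 = 912
M1 = 19, M2 = 48
y1 = 19^(-1) mod 48 = 43
y2 = 48^(-1) mod 19 = 2
x = (0×19×43 + 10×48×2) mod 912 = 48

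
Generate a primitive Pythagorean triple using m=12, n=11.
(23, 264, 265)

Euclid's formula: a = m² - n², b = 2mn, c = m² + n²
m = 12, n = 11
a = 12² - 11² = 144 - 121 = 23
b = 2 × 12 × 11 = 264
c = 12² + 11² = 144 + 121 = 265
Verification: 23² + 264² = 529 + 69696 = 70225 = 265² ✓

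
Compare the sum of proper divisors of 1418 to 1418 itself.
deficient

Proper divisors of 1418: sum = 1 + 2 + 709 = 712
Since 712 < 1418, 1418 is deficient.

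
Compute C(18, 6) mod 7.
0

Using Lucas' theorem:
Write n=18 and k=6 in base 7:
n in base 7: [2, 4]
k in base 7: [0, 6]
C(18,6) mod 7 = ∏ C(n_i, k_i) mod 7
Digit binomials (mod 7): C(2,0) = 1; C(4,6) = 0 (k_i > n_i)
Product: 1 × 0 = 0 ≡ 0 (mod 7)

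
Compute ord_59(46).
29

59 is prime, so ord(46) divides φ(59) = 58.
Divisors of 58: 1, 2, 29, 58.
Repeated squaring: 46^1 ≡ 46, 46^2 ≡ 51, 46^4 ≡ 5, 46^8 ≡ 25, 46^16 ≡ 35, 46^32 ≡ 45 (mod 59).
Test 46^d mod 59 for each divisor d in increasing order:
46^1 ≡ 46
46^2 ≡ 51
46^29 = 46^16·46^8·46^4·46^1 ≡ 1  ← first divisor giving 1
The order is 29.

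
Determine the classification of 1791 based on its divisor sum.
deficient

Proper divisors of 1791: sum = 1 + 3 + 9 + 199 + 597 = 809
Since 809 < 1791, 1791 is deficient.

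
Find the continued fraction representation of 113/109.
[1; 27, 4]

Euclidean algorithm steps:
113 = 1 × 109 + 4
109 = 27 × 4 + 1
4 = 4 × 1 + 0
Continued fraction: [1; 27, 4]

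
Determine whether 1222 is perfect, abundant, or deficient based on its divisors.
deficient

Proper divisors of 1222: sum = 1 + 2 + 13 + 26 + 47 + 94 + 611 = 794
Since 794 < 1222, 1222 is deficient.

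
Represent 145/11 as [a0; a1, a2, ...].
[13; 5, 2]

Euclidean algorithm steps:
145 = 13 × 11 + 2
11 = 5 × 2 + 1
2 = 2 × 1 + 0
Continued fraction: [13; 5, 2]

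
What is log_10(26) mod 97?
73

Baby-step giant-step with step n = ⌈√97⌉ = 10.
Baby steps 10^j mod 97 (j:value) for j=0..9: 0:1, 1:10, 2:3, 3:30, 4:9, 5:90, 6:27, 7:76, 8:81, 9:34.
Giant-step multiplier: 10^(-10) ≡ 10^(96-10) = 10^86 ≡ 2 (mod 97).
Giant steps γ_i = 26·2^i mod 97: γ_0=26, γ_1=52, γ_2=7, γ_3=14, γ_4=28, γ_5=56, γ_6=15, γ_7=30 (in table at j=3).
x = i·n + j = 7·10 + 3 = 73.
Check: 10^73 ≡ 26 (mod 97).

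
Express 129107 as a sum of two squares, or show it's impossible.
Not possible

Factorization: 129107 = 11^3 × 97
By Fermat: n is sum of two squares iff every prime p ≡ 3 (mod 4) appears to even power.
Prime(s) ≡ 3 (mod 4) with odd exponent: [(11, 3)]
Therefore 129107 cannot be expressed as a² + b².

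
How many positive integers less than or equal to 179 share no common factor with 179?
178

179 = 179
φ(n) = n × ∏(1 - 1/p) for each prime p dividing n
φ(179) = 179 × (1 - 1/179) = 178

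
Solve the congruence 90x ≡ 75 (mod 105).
x ≡ 2 (mod 7)

gcd(90, 105) = 15, which divides 75, so solutions exist.
Divide through by 15: 6x ≡ 5 (mod 7).
Find 6^(-1) mod 7 by the extended Euclidean algorithm:
7 = 1 × 6 + 1  ⟹  1 = (1)·7 + (-1)·6
So (-1)·6 ≡ 1 (mod 7), i.e. 6^(-1) ≡ -1 ≡ 6 (mod 7).
x ≡ 6 × 5 = 30 ≡ 2 (mod 7).
Check: 90 × 2 = 180 ≡ 75 (mod 105).
x ≡ 2 (mod 7), giving 15 solutions mod 105.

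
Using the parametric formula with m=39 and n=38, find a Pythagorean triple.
(77, 2964, 2965)

Euclid's formula: a = m² - n², b = 2mn, c = m² + n²
m = 39, n = 38
a = 39² - 38² = 1521 - 1444 = 77
b = 2 × 39 × 38 = 2964
c = 39² + 38² = 1521 + 1444 = 2965
Verification: 77² + 2964² = 5929 + 8785296 = 8791225 = 2965² ✓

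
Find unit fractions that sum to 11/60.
1/6 + 1/60

Greedy algorithm:
11/60: ceiling(60/11) = 6, use 1/6
1/60: ceiling(60/1) = 60, use 1/60
Result: 11/60 = 1/6 + 1/60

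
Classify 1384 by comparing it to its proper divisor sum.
deficient

Proper divisors of 1384: sum = 1 + 2 + 4 + 8 + 173 + 346 + 692 = 1226
Since 1226 < 1384, 1384 is deficient.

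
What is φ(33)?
20

33 = 3 × 11
φ(n) = n × ∏(1 - 1/p) for each prime p dividing n
φ(33) = 33 × (1 - 1/3) × (1 - 1/11) = 20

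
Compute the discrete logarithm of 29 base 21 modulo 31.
21

Baby-step giant-step with step n = ⌈√31⌉ = 6.
Baby steps 21^j mod 31 (j:value) for j=0..5: 0:1, 1:21, 2:7, 3:23, 4:18, 5:6.
Giant-step multiplier: 21^(-6) ≡ 21^(30-6) = 21^24 ≡ 16 (mod 31).
Giant steps γ_i = 29·16^i mod 31: γ_0=29, γ_1=30, γ_2=15, γ_3=23 (in table at j=3).
x = i·n + j = 3·6 + 3 = 21.
Check: 21^21 ≡ 29 (mod 31).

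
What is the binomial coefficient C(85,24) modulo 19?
10

Using Lucas' theorem:
Write n=85 and k=24 in base 19:
n in base 19: [4, 9]
k in base 19: [1, 5]
C(85,24) mod 19 = ∏ C(n_i, k_i) mod 19
Digit binomials (mod 19): C(4,1) = 4; C(9,5) = 126 ≡ 12
Product: 4 × 12 = 48 ≡ 10 (mod 19)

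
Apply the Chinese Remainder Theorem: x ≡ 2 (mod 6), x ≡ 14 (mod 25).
14

Using Chinese Remainder Theorem:
M = 6 × 25 = 150
M1 = 25, M2 = 6
y1 = 25^(-1) mod 6 = 1
y2 = 6^(-1) mod 25 = 21
x = (2×25×1 + 14×6×21) mod 150 = 14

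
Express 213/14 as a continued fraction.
[15; 4, 1, 2]

Euclidean algorithm steps:
213 = 15 × 14 + 3
14 = 4 × 3 + 2
3 = 1 × 2 + 1
2 = 2 × 1 + 0
Continued fraction: [15; 4, 1, 2]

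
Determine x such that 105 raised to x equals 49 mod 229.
170

Baby-step giant-step with step n = ⌈√229⌉ = 16.
Baby steps 105^j mod 229 (j:value) for j=0..15: 0:1, 1:105, 2:33, 3:30, 4:173, 5:74, 6:213, 7:152, 8:159, 9:207, 10:209, 11:190, 12:27, 13:87, 14:204, 15:123.
Giant-step multiplier: 105^(-16) ≡ 105^(228-16) = 105^212 ≡ 151 (mod 229).
Giant steps γ_i = 49·151^i mod 229: γ_0=49, γ_1=71, γ_2=187, γ_3=70, γ_4=36, γ_5=169, γ_6=100, γ_7=215, γ_8=176, γ_9=12, γ_10=209 (in table at j=10).
x = i·n + j = 10·16 + 10 = 170.
Check: 105^170 ≡ 49 (mod 229).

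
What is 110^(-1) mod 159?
146

gcd(110, 159) = 1, so the inverse exists.
Extended Euclidean algorithm on (159, 110):
159 = 1 × 110 + 49  ⟹  49 = (1)·159 + (-1)·110
110 = 2 × 49 + 12  ⟹  12 = (-2)·159 + (3)·110
49 = 4 × 12 + 1  ⟹  1 = (9)·159 + (-13)·110
So (-13)·110 ≡ 1 (mod 159), i.e. 110^(-1) ≡ -13 ≡ 146 (mod 159).
Check: 110 × 146 = 16060 ≡ 1 (mod 159)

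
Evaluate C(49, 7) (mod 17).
9

Using Lucas' theorem:
Write n=49 and k=7 in base 17:
n in base 17: [2, 15]
k in base 17: [0, 7]
C(49,7) mod 17 = ∏ C(n_i, k_i) mod 17
Digit binomials (mod 17): C(2,0) = 1; C(15,7) = 6435 ≡ 9
Product: 1 × 9 = 9 ≡ 9 (mod 17)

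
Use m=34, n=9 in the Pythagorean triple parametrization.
(1075, 612, 1237)

Euclid's formula: a = m² - n², b = 2mn, c = m² + n²
m = 34, n = 9
a = 34² - 9² = 1156 - 81 = 1075
b = 2 × 34 × 9 = 612
c = 34² + 9² = 1156 + 81 = 1237
Verification: 1075² + 612² = 1155625 + 374544 = 1530169 = 1237² ✓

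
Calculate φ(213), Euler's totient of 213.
140

213 = 3 × 71
φ(n) = n × ∏(1 - 1/p) for each prime p dividing n
φ(213) = 213 × (1 - 1/3) × (1 - 1/71) = 140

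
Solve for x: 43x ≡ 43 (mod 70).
x ≡ 1 (mod 70)

gcd(43, 70) = 1, which divides 43, so solutions exist.
Find 43^(-1) mod 70 by the extended Euclidean algorithm:
70 = 1 × 43 + 27  ⟹  27 = (1)·70 + (-1)·43
43 = 1 × 27 + 16  ⟹  16 = (-1)·70 + (2)·43
27 = 1 × 16 + 11  ⟹  11 = (2)·70 + (-3)·43
16 = 1 × 11 + 5  ⟹  5 = (-3)·70 + (5)·43
11 = 2 × 5 + 1  ⟹  1 = (8)·70 + (-13)·43
So (-13)·43 ≡ 1 (mod 70), i.e. 43^(-1) ≡ -13 ≡ 57 (mod 70).
x ≡ 57 × 43 = 2451 ≡ 1 (mod 70).
Check: 43 × 1 = 43 ≡ 43 (mod 70).
Unique solution: x ≡ 1 (mod 70)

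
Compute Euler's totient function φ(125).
100

125 = 5^3
φ(n) = n × ∏(1 - 1/p) for each prime p dividing n
φ(125) = 125 × (1 - 1/5) = 100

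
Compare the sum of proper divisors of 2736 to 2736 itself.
abundant

Proper divisors of 2736: sum = 1 + 2 + 3 + 4 + 6 + 8 + 9 + 12 + ... + 456 + 684 + 912 + 1368 (29 divisors) = 5324
Since 5324 > 2736, 2736 is abundant.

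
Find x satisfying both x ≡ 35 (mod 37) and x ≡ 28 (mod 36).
1108

Using Chinese Remainder Theorem:
M = 37 × 36 = 1332
M1 = 36, M2 = 37
y1 = 36^(-1) mod 37 = 36
y2 = 37^(-1) mod 36 = 1
x = (35×36×36 + 28×37×1) mod 1332 = 1108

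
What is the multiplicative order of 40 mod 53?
26

53 is prime, so ord(40) divides φ(53) = 52.
Divisors of 52: 1, 2, 4, 13, 26, 52.
Repeated squaring: 40^1 ≡ 40, 40^2 ≡ 10, 40^4 ≡ 47, 40^8 ≡ 36, 40^16 ≡ 24, 40^32 ≡ 46 (mod 53).
Test 40^d mod 53 for each divisor d in increasing order:
40^1 ≡ 40
40^2 ≡ 10
40^4 ≡ 47
40^13 = 40^8·40^4·40^1 ≡ 52
40^26 = 40^16·40^8·40^2 ≡ 1  ← first divisor giving 1
The order is 26.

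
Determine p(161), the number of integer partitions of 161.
118159068427

p(n) counts ways to write n as a sum of positive integers (order ignored).
Euler's pentagonal recurrence: p(k) = p(k-1) + p(k-2) - p(k-5) - p(k-7) + p(k-12) + p(k-15) - ... (offsets j(3j∓1)/2, signs ++--, p(0)=1, p(<0)=0).
DP table for k = 0..160: p(0)=1, p(1)=1, p(2)=2, p(3)=3, p(4)=5, p(5)=7, p(6)=11, p(7)=15, p(8)=22, p(9)=30, p(10)=42, p(11)=56, p(12)=77, p(13)=101, p(14)=135, p(15)=176, p(16)=231, p(17)=297, p(18)=385, p(19)=490, p(20)=627, p(21)=792, p(22)=1002, p(23)=1255, p(24)=1575, p(25)=1958, p(26)=2436, p(27)=3010, p(28)=3718, p(29)=4565, p(30)=5604, p(31)=6842, p(32)=8349, p(33)=10143, p(34)=12310, p(35)=14883, p(36)=17977, p(37)=21637, p(38)=26015, p(39)=31185, p(40)=37338, p(41)=44583, p(42)=53174, p(43)=63261, p(44)=75175, p(45)=89134, p(46)=105558, p(47)=124754, p(48)=147273, p(49)=173525, p(50)=204226, p(51)=239943, p(52)=281589, p(53)=329931, p(54)=386155, p(55)=451276, p(56)=526823, p(57)=614154, p(58)=715220, p(59)=831820, p(60)=966467, p(61)=1121505, p(62)=1300156, p(63)=1505499, p(64)=1741630, p(65)=2012558, p(66)=2323520, p(67)=2679689, p(68)=3087735, p(69)=3554345, p(70)=4087968, p(71)=4697205, p(72)=5392783, p(73)=6185689, p(74)=7089500, p(75)=8118264, p(76)=9289091, p(77)=10619863, p(78)=12132164, p(79)=13848650, p(80)=15796476, p(81)=18004327, p(82)=20506255, p(83)=23338469, p(84)=26543660, p(85)=30167357, p(86)=34262962, p(87)=38887673, p(88)=44108109, p(89)=49995925, p(90)=56634173, p(91)=64112359, p(92)=72533807, p(93)=82010177, p(94)=92669720, p(95)=104651419, p(96)=118114304, p(97)=133230930, p(98)=150198136, p(99)=169229875, p(100)=190569292, p(101)=214481126, p(102)=241265379, p(103)=271248950, p(104)=304801365, p(105)=342325709, p(106)=384276336, p(107)=431149389, p(108)=483502844, p(109)=541946240, p(110)=607163746, p(111)=679903203, p(112)=761002156, p(113)=851376628, p(114)=952050665, p(115)=1064144451, p(116)=1188908248, p(117)=1327710076, p(118)=1482074143, p(119)=1653668665, p(120)=1844349560, p(121)=2056148051, p(122)=2291320912, p(123)=2552338241, p(124)=2841940500, p(125)=3163127352, p(126)=3519222692, p(127)=3913864295, p(128)=4351078600, p(129)=4835271870, p(130)=5371315400, p(131)=5964539504, p(132)=6620830889, p(133)=7346629512, p(134)=8149040695, p(135)=9035836076, p(136)=10015581680, p(137)=11097645016, p(138)=12292341831, p(139)=13610949895, p(140)=15065878135, p(141)=16670689208, p(142)=18440293320, p(143)=20390982757, p(144)=22540654445, p(145)=24908858009, p(146)=27517052599, p(147)=30388671978, p(148)=33549419497, p(149)=37027355200, p(150)=40853235313, p(151)=45060624582, p(152)=49686288421, p(153)=54770336324, p(154)=60356673280, p(155)=66493182097, p(156)=73232243759, p(157)=80630964769, p(158)=88751778802, p(159)=97662728555, p(160)=107438159466.
Final step: p(161) = p(160) + p(159) - p(156) - p(154) + p(149) + p(146) - p(139) - p(135) + p(126) + p(121) - p(110) - p(104) + p(91) + p(84) - p(69) - p(61) + p(44) + p(35) - p(16) - p(6)
= 107438159466 + 97662728555 - 73232243759 - 60356673280 + 37027355200 + 27517052599 - 13610949895 - 9035836076 + 3519222692 + 2056148051 - 607163746 - 304801365 + 64112359 + 26543660 - 3554345 - 1121505 + 75175 + 14883 - 231 - 11
= 118159068427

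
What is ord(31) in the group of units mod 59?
58

59 is prime, so ord(31) divides φ(59) = 58.
Divisors of 58: 1, 2, 29, 58.
Repeated squaring: 31^1 ≡ 31, 31^2 ≡ 17, 31^4 ≡ 53, 31^8 ≡ 36, 31^16 ≡ 57, 31^32 ≡ 4 (mod 59).
Test 31^d mod 59 for each divisor d in increasing order:
31^1 ≡ 31
31^2 ≡ 17
31^29 = 31^16·31^8·31^4·31^1 ≡ 58
31^58 = 31^32·31^16·31^8·31^2 ≡ 1  ← first divisor giving 1
The order is 58.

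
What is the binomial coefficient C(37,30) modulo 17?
0

Using Lucas' theorem:
Write n=37 and k=30 in base 17:
n in base 17: [2, 3]
k in base 17: [1, 13]
C(37,30) mod 17 = ∏ C(n_i, k_i) mod 17
Digit binomials (mod 17): C(2,1) = 2; C(3,13) = 0 (k_i > n_i)
Product: 2 × 0 = 0 ≡ 0 (mod 17)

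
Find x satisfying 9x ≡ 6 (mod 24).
x ≡ 6 (mod 8)

gcd(9, 24) = 3, which divides 6, so solutions exist.
Divide through by 3: 3x ≡ 2 (mod 8).
Find 3^(-1) mod 8 by the extended Euclidean algorithm:
8 = 2 × 3 + 2  ⟹  2 = (1)·8 + (-2)·3
3 = 1 × 2 + 1  ⟹  1 = (-1)·8 + (3)·3
So (3)·3 ≡ 1 (mod 8), i.e. 3^(-1) ≡ 3 (mod 8).
x ≡ 3 × 2 = 6 ≡ 6 (mod 8).
Check: 9 × 6 = 54 ≡ 6 (mod 24).
x ≡ 6 (mod 8), giving 3 solutions mod 24.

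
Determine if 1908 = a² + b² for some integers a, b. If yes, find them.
12² + 42² (a=12, b=42)

Factorization: 1908 = 2^2 × 3^2 × 53
By Fermat: n is sum of two squares iff every prime p ≡ 3 (mod 4) appears to even power.
All primes ≡ 3 (mod 4) appear to even power.
Search a = 0, 1, 2, … for 1908 - a² a perfect square: first hit at a = 12: 1908 - 144 = 1764 = 42².
1908 = 12² + 42² = 144 + 1764 ✓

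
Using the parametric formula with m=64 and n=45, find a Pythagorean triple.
(2071, 5760, 6121)

Euclid's formula: a = m² - n², b = 2mn, c = m² + n²
m = 64, n = 45
a = 64² - 45² = 4096 - 2025 = 2071
b = 2 × 64 × 45 = 5760
c = 64² + 45² = 4096 + 2025 = 6121
Verification: 2071² + 5760² = 4289041 + 33177600 = 37466641 = 6121² ✓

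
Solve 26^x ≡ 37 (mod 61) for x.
39

Baby-step giant-step with step n = ⌈√61⌉ = 8.
Baby steps 26^j mod 61 (j:value) for j=0..7: 0:1, 1:26, 2:5, 3:8, 4:25, 5:40, 6:3, 7:17.
Giant-step multiplier: 26^(-8) ≡ 26^(60-8) = 26^52 ≡ 57 (mod 61).
Giant steps γ_i = 37·57^i mod 61: γ_0=37, γ_1=35, γ_2=43, γ_3=11, γ_4=17 (in table at j=7).
x = i·n + j = 4·8 + 7 = 39.
Check: 26^39 ≡ 37 (mod 61).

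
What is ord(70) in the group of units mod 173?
172

173 is prime, so ord(70) divides φ(173) = 172.
Divisors of 172: 1, 2, 4, 43, 86, 172.
Repeated squaring: 70^1 ≡ 70, 70^2 ≡ 56, 70^4 ≡ 22, 70^8 ≡ 138, 70^16 ≡ 14, 70^32 ≡ 23, 70^64 ≡ 10, 70^128 ≡ 100 (mod 173).
Test 70^d mod 173 for each divisor d in increasing order:
70^1 ≡ 70
70^2 ≡ 56
70^4 ≡ 22
70^43 = 70^32·70^8·70^2·70^1 ≡ 93
70^86 = 70^64·70^16·70^4·70^2 ≡ 172
70^172 = 70^128·70^32·70^8·70^4 ≡ 1  ← first divisor giving 1
The order is 172.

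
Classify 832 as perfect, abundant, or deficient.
abundant

Proper divisors of 832: sum = 1 + 2 + 4 + 8 + 13 + 16 + 26 + 32 + 52 + 64 + 104 + 208 + 416 = 946
Since 946 > 832, 832 is abundant.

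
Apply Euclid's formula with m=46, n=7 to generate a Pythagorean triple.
(2067, 644, 2165)

Euclid's formula: a = m² - n², b = 2mn, c = m² + n²
m = 46, n = 7
a = 46² - 7² = 2116 - 49 = 2067
b = 2 × 46 × 7 = 644
c = 46² + 7² = 2116 + 49 = 2165
Verification: 2067² + 644² = 4272489 + 414736 = 4687225 = 2165² ✓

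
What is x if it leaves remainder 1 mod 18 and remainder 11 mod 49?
109

Using Chinese Remainder Theorem:
M = 18 × 49 = 882
M1 = 49, M2 = 18
y1 = 49^(-1) mod 18 = 7
y2 = 18^(-1) mod 49 = 30
x = (1×49×7 + 11×18×30) mod 882 = 109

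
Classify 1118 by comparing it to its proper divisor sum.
deficient

Proper divisors of 1118: sum = 1 + 2 + 13 + 26 + 43 + 86 + 559 = 730
Since 730 < 1118, 1118 is deficient.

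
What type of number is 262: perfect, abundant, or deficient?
deficient

Proper divisors of 262: sum = 1 + 2 + 131 = 134
Since 134 < 262, 262 is deficient.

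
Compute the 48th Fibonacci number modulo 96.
0

Matrix identity: Q^n = [[F_(n+1), F_n], [F_n, F_(n-1)]] with Q = [[1,1],[1,0]].
n = 48 = 110000₂. Square-and-multiply, entries mod 96:
Q^1 = [[1,1],[1,0]]
Q^3 = (Q^1)²·Q = [[3,2],[2,1]]
Q^6 = (Q^3)² = [[13,8],[8,5]]
Q^12 = (Q^6)² = [[41,48],[48,89]]
Q^24 = (Q^12)² = [[49,0],[0,49]]
Q^48 = (Q^24)² = [[1,0],[0,1]]
F_48 mod 96 = Q^48[0][1] = 0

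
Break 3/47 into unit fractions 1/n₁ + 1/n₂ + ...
1/16 + 1/752

Greedy algorithm:
3/47: ceiling(47/3) = 16, use 1/16
1/752: ceiling(752/1) = 752, use 1/752
Result: 3/47 = 1/16 + 1/752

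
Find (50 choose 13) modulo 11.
5

Using Lucas' theorem:
Write n=50 and k=13 in base 11:
n in base 11: [4, 6]
k in base 11: [1, 2]
C(50,13) mod 11 = ∏ C(n_i, k_i) mod 11
Digit binomials (mod 11): C(4,1) = 4; C(6,2) = 15 ≡ 4
Product: 4 × 4 = 16 ≡ 5 (mod 11)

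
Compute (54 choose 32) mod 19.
18

Using Lucas' theorem:
Write n=54 and k=32 in base 19:
n in base 19: [2, 16]
k in base 19: [1, 13]
C(54,32) mod 19 = ∏ C(n_i, k_i) mod 19
Digit binomials (mod 19): C(2,1) = 2; C(16,13) = 560 ≡ 9
Product: 2 × 9 = 18 ≡ 18 (mod 19)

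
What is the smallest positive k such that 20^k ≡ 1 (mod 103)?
102

103 is prime, so ord(20) divides φ(103) = 102.
Divisors of 102: 1, 2, 3, 6, 17, 34, 51, 102.
Repeated squaring: 20^1 ≡ 20, 20^2 ≡ 91, 20^4 ≡ 41, 20^8 ≡ 33, 20^16 ≡ 59, 20^32 ≡ 82, 20^64 ≡ 29 (mod 103).
Test 20^d mod 103 for each divisor d in increasing order:
20^1 ≡ 20
20^2 ≡ 91
20^3 = 20^2·20^1 ≡ 69
20^6 = 20^4·20^2 ≡ 23
20^17 = 20^16·20^1 ≡ 47
20^34 = 20^32·20^2 ≡ 46
20^51 = 20^32·20^16·20^2·20^1 ≡ 102
20^102 = 20^64·20^32·20^4·20^2 ≡ 1  ← first divisor giving 1
The order is 102.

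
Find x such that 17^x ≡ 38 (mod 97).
11

Baby-step giant-step with step n = ⌈√97⌉ = 10.
Baby steps 17^j mod 97 (j:value) for j=0..9: 0:1, 1:17, 2:95, 3:63, 4:4, 5:68, 6:89, 7:58, 8:16, 9:78.
Giant-step multiplier: 17^(-10) ≡ 17^(96-10) = 17^86 ≡ 3 (mod 97).
Giant steps γ_i = 38·3^i mod 97: γ_0=38, γ_1=17 (in table at j=1).
x = i·n + j = 1·10 + 1 = 11.
Check: 17^11 ≡ 38 (mod 97).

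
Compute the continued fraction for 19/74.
[0; 3, 1, 8, 2]

Euclidean algorithm steps:
19 = 0 × 74 + 19
74 = 3 × 19 + 17
19 = 1 × 17 + 2
17 = 8 × 2 + 1
2 = 2 × 1 + 0
Continued fraction: [0; 3, 1, 8, 2]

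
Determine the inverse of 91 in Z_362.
183

gcd(91, 362) = 1, so the inverse exists.
Extended Euclidean algorithm on (362, 91):
362 = 3 × 91 + 89  ⟹  89 = (1)·362 + (-3)·91
91 = 1 × 89 + 2  ⟹  2 = (-1)·362 + (4)·91
89 = 44 × 2 + 1  ⟹  1 = (45)·362 + (-179)·91
So (-179)·91 ≡ 1 (mod 362), i.e. 91^(-1) ≡ -179 ≡ 183 (mod 362).
Check: 91 × 183 = 16653 ≡ 1 (mod 362)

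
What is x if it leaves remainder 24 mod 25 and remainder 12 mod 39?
324

Using Chinese Remainder Theorem:
M = 25 × 39 = 975
M1 = 39, M2 = 25
y1 = 39^(-1) mod 25 = 9
y2 = 25^(-1) mod 39 = 25
x = (24×39×9 + 12×25×25) mod 975 = 324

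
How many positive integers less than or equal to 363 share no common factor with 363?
220

363 = 3 × 11^2
φ(n) = n × ∏(1 - 1/p) for each prime p dividing n
φ(363) = 363 × (1 - 1/3) × (1 - 1/11) = 220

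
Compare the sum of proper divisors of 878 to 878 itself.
deficient

Proper divisors of 878: sum = 1 + 2 + 439 = 442
Since 442 < 878, 878 is deficient.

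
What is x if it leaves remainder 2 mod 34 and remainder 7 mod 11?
172

Using Chinese Remainder Theorem:
M = 34 × 11 = 374
M1 = 11, M2 = 34
y1 = 11^(-1) mod 34 = 31
y2 = 34^(-1) mod 11 = 1
x = (2×11×31 + 7×34×1) mod 374 = 172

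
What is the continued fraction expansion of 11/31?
[0; 2, 1, 4, 2]

Euclidean algorithm steps:
11 = 0 × 31 + 11
31 = 2 × 11 + 9
11 = 1 × 9 + 2
9 = 4 × 2 + 1
2 = 2 × 1 + 0
Continued fraction: [0; 2, 1, 4, 2]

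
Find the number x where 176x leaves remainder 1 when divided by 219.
56

gcd(176, 219) = 1, so the inverse exists.
Extended Euclidean algorithm on (219, 176):
219 = 1 × 176 + 43  ⟹  43 = (1)·219 + (-1)·176
176 = 4 × 43 + 4  ⟹  4 = (-4)·219 + (5)·176
43 = 10 × 4 + 3  ⟹  3 = (41)·219 + (-51)·176
4 = 1 × 3 + 1  ⟹  1 = (-45)·219 + (56)·176
So (56)·176 ≡ 1 (mod 219), i.e. 176^(-1) ≡ 56 (mod 219).
Check: 176 × 56 = 9856 ≡ 1 (mod 219)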